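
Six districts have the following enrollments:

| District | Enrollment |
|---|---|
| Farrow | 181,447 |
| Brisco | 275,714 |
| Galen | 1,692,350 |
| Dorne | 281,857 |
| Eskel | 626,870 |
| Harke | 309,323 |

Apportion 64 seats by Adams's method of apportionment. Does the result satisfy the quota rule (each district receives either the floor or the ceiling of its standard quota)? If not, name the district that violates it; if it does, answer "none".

Galen

Standard quotas: Farrow 3.448, Brisco 5.240, Galen 32.163, Dorne 5.357, Eskel 11.914, Harke 5.879.
Adams allocation: Farrow 4, Brisco 5, Galen 31, Dorne 6, Eskel 12, Harke 6.
Galen has quota 32.163 (lower 32, upper 33) but receives 31 — outside the quota interval.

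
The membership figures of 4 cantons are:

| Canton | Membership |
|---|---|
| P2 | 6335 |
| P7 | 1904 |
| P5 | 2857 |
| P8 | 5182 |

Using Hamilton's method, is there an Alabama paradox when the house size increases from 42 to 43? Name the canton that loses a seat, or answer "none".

P5

At 42 seats: P2 16, P7 5, P5 8, P8 13.
At 43 seats: P2 17, P7 5, P5 7, P8 14.
P5 drops from 8 to 7.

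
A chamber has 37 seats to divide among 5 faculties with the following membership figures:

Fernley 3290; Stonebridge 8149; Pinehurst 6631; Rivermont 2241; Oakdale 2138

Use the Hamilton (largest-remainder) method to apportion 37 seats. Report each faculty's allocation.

Standard divisor: 22449 ÷ 37 ≈ 606.73.
Standard quotas: Fernley 5.4225, Stonebridge 13.4310, Pinehurst 10.9291, Rivermont 3.6936, Oakdale 3.5238.
Lower quotas: Fernley 5, Stonebridge 13, Pinehurst 10, Rivermont 3, Oakdale 3 (sum 34, leaving 3 seats).
Remainders in descending order: Pinehurst 0.9291, Rivermont 0.6936, Oakdale 0.5238, Stonebridge 0.4310, Fernley 0.4225.
The surplus seats go to Pinehurst, Rivermont, Oakdale.

Fernley 5, Stonebridge 13, Pinehurst 11, Rivermont 4, Oakdale 4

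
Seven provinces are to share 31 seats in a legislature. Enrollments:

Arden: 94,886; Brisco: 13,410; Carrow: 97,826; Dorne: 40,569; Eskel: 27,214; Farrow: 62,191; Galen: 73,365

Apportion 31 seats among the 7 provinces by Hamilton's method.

Arden=7, Brisco=1, Carrow=7, Dorne=3, Eskel=2, Farrow=5, Galen=6

The standard divisor is 409461/31 ≈ 13208.419.
Standard quotas: Arden 7.1838, Brisco 1.0153, Carrow 7.4063, Dorne 3.0715, Eskel 2.0604, Farrow 4.7084, Galen 5.5544.
Lower quotas: Arden 7, Brisco 1, Carrow 7, Dorne 3, Eskel 2, Farrow 4, Galen 5 (sum 29, leaving 2 seats).
Remainders in descending order: Farrow 0.7084, Galen 0.5544, Carrow 0.4063, Arden 0.1838, Dorne 0.0715, Eskel 0.0604, Brisco 0.0153.
Largest remainders: Farrow, Galen receive the extra seats.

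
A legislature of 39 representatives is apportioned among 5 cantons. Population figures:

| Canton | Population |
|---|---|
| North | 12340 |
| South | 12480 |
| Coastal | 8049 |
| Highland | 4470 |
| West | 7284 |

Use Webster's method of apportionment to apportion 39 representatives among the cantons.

North 11, South 11, Coastal 7, Highland 4, West 6

Standard divisor 44623/39 ≈ 1144.179; standard quotas: North 10.785, South 10.907, Coastal 7.035, Highland 3.907, West 6.366.
Rounding to the nearest integer gives North 11, South 11, Coastal 7, Highland 4, West 6 — total 39, matching the house size, so no adjustment is needed.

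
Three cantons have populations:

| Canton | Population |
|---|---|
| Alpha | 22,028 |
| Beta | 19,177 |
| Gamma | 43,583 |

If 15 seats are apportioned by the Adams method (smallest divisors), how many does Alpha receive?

Standard divisor 84788/15 ≈ 5652.533; standard quotas: Alpha 3.897, Beta 3.393, Gamma 7.710.
Rounding up gives 4, 4, 8 = 16 seats, so the divisor must be adjusted.
With modified divisor 6300: modified quotas Alpha 3.497, Beta 3.044, Gamma 6.918.
Rounding up: Alpha 4, Beta 4, Gamma 7 (total 15).
Alpha receives 4.

4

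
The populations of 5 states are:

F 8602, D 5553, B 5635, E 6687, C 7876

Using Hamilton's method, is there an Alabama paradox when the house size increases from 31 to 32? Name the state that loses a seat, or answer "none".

none

At 31 seats: F 8, D 5, B 5, E 6, C 7.
At 32 seats: F 8, D 5, B 5, E 6, C 8.
No state's allocation decreased.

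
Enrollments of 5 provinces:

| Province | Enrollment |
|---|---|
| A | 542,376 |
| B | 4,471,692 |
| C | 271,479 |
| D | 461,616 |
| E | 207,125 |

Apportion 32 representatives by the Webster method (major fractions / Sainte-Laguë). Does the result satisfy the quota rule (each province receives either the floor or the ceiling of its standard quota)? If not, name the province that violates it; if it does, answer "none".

Standard quotas: A 2.915, B 24.032, C 1.459, D 2.481, E 1.113.
Webster allocation: A 3, B 24, C 1, D 3, E 1.
Every allocation lies between the lower and upper quota.

none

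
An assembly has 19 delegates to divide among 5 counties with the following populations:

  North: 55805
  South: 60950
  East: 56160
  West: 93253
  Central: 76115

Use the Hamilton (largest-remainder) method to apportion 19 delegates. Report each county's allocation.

The standard divisor is 342283/19 ≈ 18014.895.
Standard quotas: North 3.0977, South 3.3833, East 3.1174, West 5.1764, Central 4.2251.
Lower quotas: North 3, South 3, East 3, West 5, Central 4 (sum 18, leaving 1 seat).
Remainders in descending order: South 0.3833, Central 0.2251, West 0.1764, East 0.1174, North 0.0977.
Largest remainder: South receives the extra seat.

North: 3, South: 4, East: 3, West: 5, Central: 4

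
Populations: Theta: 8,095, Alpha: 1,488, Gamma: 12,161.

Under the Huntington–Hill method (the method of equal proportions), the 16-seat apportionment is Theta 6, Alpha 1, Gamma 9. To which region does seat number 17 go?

Priority for the next seat is population ÷ (√(s·(s+1))).
Priorities: Theta 1249.086, Alpha 1052.175, Gamma 1281.882.
Highest priority: Gamma.

Gamma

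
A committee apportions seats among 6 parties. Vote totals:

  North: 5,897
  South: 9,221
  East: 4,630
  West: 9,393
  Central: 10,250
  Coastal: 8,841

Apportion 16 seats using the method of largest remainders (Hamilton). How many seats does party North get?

The standard divisor is 48232/16 ≈ 3014.5.
Standard quotas: North 1.9562, South 3.0589, East 1.5359, West 3.1159, Central 3.4002, Coastal 2.9328.
Lower quotas: North 1, South 3, East 1, West 3, Central 3, Coastal 2 (sum 13, leaving 3 seats).
Remainders in descending order: North 0.9562, Coastal 0.9328, East 0.5359, Central 0.4002, West 0.1159, South 0.0589.
The surplus seats go to North, Coastal, East.
North receives 2.

2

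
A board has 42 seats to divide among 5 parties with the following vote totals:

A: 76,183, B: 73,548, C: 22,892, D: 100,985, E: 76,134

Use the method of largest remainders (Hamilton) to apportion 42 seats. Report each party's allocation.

A=9; B=9; C=3; D=12; E=9

Standard divisor: 349742 ÷ 42 ≈ 8327.19.
Standard quotas: A 9.1487, B 8.8323, C 2.7491, D 12.1271, E 9.1428.
Lower quotas: A 9, B 8, C 2, D 12, E 9 (sum 40, leaving 2 seats).
Remainders in descending order: B 0.8323, C 0.7491, A 0.1487, E 0.1428, D 0.1271.
Largest remainders: B, C receive the extra seats.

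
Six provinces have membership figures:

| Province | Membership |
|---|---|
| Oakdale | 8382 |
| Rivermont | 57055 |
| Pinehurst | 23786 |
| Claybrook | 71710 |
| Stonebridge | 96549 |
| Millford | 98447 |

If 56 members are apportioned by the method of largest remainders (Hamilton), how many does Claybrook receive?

Total 355929; standard divisor 355929/56 ≈ 6355.875.
Standard quotas: Oakdale 1.3188, Rivermont 8.9767, Pinehurst 3.7424, Claybrook 11.2825, Stonebridge 15.1905, Millford 15.4891.
Lower quotas: Oakdale 1, Rivermont 8, Pinehurst 3, Claybrook 11, Stonebridge 15, Millford 15 (sum 53, leaving 3 seats).
Remainders in descending order: Rivermont 0.9767, Pinehurst 0.7424, Millford 0.4891, Oakdale 0.3188, Claybrook 0.2825, Stonebridge 0.1905.
The surplus seats go to Rivermont, Pinehurst, Millford.
Claybrook receives 11.

11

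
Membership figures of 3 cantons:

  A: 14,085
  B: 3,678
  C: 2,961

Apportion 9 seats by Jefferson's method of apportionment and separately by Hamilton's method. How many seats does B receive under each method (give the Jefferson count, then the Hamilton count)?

Jefferson: A 7, B 1, C 1.
Hamilton: A 6, B 2, C 1.
B gets 1 under Jefferson and 2 under Hamilton.

1 and 2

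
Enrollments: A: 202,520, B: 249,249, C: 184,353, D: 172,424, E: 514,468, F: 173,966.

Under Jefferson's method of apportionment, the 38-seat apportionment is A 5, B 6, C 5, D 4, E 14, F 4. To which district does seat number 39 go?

Priority for the next seat is population ÷ (current seats + 1).
Priorities: A 33753.333, B 35607.000, C 30725.500, D 34484.800, E 34297.867, F 34793.200.
Highest priority: B.

B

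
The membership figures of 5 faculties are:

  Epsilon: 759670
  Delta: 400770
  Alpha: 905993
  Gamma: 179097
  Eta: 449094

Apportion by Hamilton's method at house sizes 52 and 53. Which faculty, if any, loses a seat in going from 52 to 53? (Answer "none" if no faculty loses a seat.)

At 52 seats: Epsilon 15, Delta 8, Alpha 17, Gamma 3, Eta 9.
At 53 seats: Epsilon 15, Delta 8, Alpha 18, Gamma 3, Eta 9.
No faculty's allocation decreased.

none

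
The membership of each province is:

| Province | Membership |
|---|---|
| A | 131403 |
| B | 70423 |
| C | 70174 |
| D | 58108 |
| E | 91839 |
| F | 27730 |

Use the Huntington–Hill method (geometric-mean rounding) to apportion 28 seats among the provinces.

A=8, B=4, C=4, D=4, E=6, F=2

With divisor 16257: modified quotas A 8.083, B 4.332, C 4.317, D 3.574, E 5.649, F 1.706.
Geometric-mean thresholds: A √(8·9)=8.485, B √(4·5)=4.472, C √(4·5)=4.472, D √(3·4)=3.464, E √(5·6)=5.477, F √(1·2)=1.414.
Each quota rounded against its threshold gives A 8, B 4, C 4, D 4, E 6, F 2 (total 28).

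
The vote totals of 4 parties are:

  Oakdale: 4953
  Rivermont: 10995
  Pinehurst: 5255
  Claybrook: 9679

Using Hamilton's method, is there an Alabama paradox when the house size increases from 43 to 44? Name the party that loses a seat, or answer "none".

none

At 43 seats: Oakdale 7, Rivermont 15, Pinehurst 7, Claybrook 14.
At 44 seats: Oakdale 7, Rivermont 16, Pinehurst 7, Claybrook 14.
No party's allocation decreased.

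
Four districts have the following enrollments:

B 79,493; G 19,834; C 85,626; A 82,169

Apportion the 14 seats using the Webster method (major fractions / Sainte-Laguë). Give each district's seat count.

Standard divisor 267122/14 ≈ 19080.143; standard quotas: B 4.166, G 1.040, C 4.488, A 4.307.
Rounding to the nearest integer gives 4, 1, 4, 4 = 13 seats, so the divisor must be adjusted.
With modified divisor 18600: modified quotas B 4.274, G 1.066, C 4.604, A 4.418.
Rounding to the nearest integer: B 4, G 1, C 5, A 4 (total 14).

B=4; G=1; C=5; A=4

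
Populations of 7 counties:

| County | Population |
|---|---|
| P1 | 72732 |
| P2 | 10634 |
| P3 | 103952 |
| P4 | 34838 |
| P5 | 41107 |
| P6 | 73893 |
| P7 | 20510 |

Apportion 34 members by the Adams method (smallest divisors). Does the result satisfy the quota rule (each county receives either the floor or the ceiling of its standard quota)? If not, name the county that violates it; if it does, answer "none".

none

Standard quotas: P1 6.914, P2 1.011, P3 9.882, P4 3.312, P5 3.908, P6 7.024, P7 1.950.
Adams allocation: P1 7, P2 1, P3 9, P4 4, P5 4, P6 7, P7 2.
Every allocation lies between the lower and upper quota.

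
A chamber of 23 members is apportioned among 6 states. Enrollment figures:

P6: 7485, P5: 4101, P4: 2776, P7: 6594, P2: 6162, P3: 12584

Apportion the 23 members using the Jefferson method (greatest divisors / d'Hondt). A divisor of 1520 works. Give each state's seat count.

With modified divisor 1520: modified quotas P6 4.924, P5 2.698, P4 1.826, P7 4.338, P2 4.054, P3 8.279.
Rounding down: P6 4, P5 2, P4 1, P7 4, P2 4, P3 8 (total 23).

P6 4; P5 2; P4 1; P7 4; P2 4; P3 8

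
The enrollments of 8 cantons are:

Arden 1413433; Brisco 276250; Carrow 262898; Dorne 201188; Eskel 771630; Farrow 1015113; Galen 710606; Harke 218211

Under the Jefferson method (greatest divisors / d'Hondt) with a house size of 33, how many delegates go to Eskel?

5

Standard divisor 4869329/33 ≈ 147555.424; standard quotas: Arden 9.579, Brisco 1.872, Carrow 1.782, Dorne 1.363, Eskel 5.229, Farrow 6.880, Galen 4.816, Harke 1.479.
Rounding down gives 9, 1, 1, 1, 5, 6, 4, 1 = 28 seats, so the divisor must be adjusted.
With modified divisor 130000: modified quotas Arden 10.873, Brisco 2.125, Carrow 2.022, Dorne 1.548, Eskel 5.936, Farrow 7.809, Galen 5.466, Harke 1.679.
Rounding down: Arden 10, Brisco 2, Carrow 2, Dorne 1, Eskel 5, Farrow 7, Galen 5, Harke 1 (total 33).
Eskel receives 5.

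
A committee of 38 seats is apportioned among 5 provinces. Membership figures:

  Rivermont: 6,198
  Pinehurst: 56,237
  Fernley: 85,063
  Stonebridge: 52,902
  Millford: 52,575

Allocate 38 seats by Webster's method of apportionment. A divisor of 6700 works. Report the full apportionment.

Rivermont: 1, Pinehurst: 8, Fernley: 13, Stonebridge: 8, Millford: 8

With modified divisor 6700: modified quotas Rivermont 0.925, Pinehurst 8.394, Fernley 12.696, Stonebridge 7.896, Millford 7.847.
Rounding to the nearest integer: Rivermont 1, Pinehurst 8, Fernley 13, Stonebridge 8, Millford 8 (total 38).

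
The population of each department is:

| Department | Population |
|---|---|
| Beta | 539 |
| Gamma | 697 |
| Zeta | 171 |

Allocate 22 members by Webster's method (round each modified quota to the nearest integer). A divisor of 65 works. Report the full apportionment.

With modified divisor 65: modified quotas Beta 8.292, Gamma 10.723, Zeta 2.631.
Rounding to the nearest integer: Beta 8, Gamma 11, Zeta 3 (total 22).

Beta: 8, Gamma: 11, Zeta: 3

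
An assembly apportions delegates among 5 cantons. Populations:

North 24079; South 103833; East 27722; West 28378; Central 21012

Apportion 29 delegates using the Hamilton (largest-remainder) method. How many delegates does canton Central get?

3

The standard divisor is 205024/29 ≈ 7069.793.
Standard quotas: North 3.4059, South 14.6869, East 3.9212, West 4.0140, Central 2.9721.
Lower quotas: North 3, South 14, East 3, West 4, Central 2 (sum 26, leaving 3 seats).
Remainders in descending order: Central 0.9721, East 0.9212, South 0.6869, North 0.4059, West 0.0140.
Largest remainders: Central, East, South receive the extra seats.
Central receives 3.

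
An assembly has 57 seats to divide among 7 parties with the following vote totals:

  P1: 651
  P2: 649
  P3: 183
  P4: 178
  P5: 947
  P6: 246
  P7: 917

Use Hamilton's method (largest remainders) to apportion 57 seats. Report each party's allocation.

P1 10, P2 10, P3 3, P4 2, P5 14, P6 4, P7 14

Total 3771; standard divisor 3771/57 ≈ 66.158.
Standard quotas: P1 9.840, P2 9.810, P3 2.766, P4 2.691, P5 14.314, P6 3.718, P7 13.861.
Lower quotas: P1 9, P2 9, P3 2, P4 2, P5 14, P6 3, P7 13 (sum 52, leaving 5 seats).
Remainders in descending order: P7 0.861, P1 0.840, P2 0.810, P3 0.766, P6 0.718, P4 0.691, P5 0.314.
Largest remainders: P7, P1, P2, P3, P6 receive the extra seats.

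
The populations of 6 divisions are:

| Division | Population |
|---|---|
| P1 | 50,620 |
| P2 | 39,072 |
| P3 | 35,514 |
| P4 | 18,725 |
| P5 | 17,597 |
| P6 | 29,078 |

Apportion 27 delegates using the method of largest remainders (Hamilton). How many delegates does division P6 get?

The standard divisor is 190606/27 ≈ 7059.481.
Standard quotas: P1 7.1705, P2 5.5347, P3 5.0307, P4 2.6525, P5 2.4927, P6 4.1190.
Lower quotas: P1 7, P2 5, P3 5, P4 2, P5 2, P6 4 (sum 25, leaving 2 seats).
Remainders in descending order: P4 0.6525, P2 0.5347, P5 0.4927, P1 0.1705, P6 0.1190, P3 0.0307.
The surplus seats go to P4, P2.
P6 receives 4.

4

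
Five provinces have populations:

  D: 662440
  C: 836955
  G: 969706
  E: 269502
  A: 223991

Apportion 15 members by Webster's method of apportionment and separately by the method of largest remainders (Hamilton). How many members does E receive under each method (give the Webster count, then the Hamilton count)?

1 and 2

Webster: D 4, C 4, G 5, E 1, A 1.
Hamilton: D 3, C 4, G 5, E 2, A 1.
E gets 1 under Webster and 2 under Hamilton.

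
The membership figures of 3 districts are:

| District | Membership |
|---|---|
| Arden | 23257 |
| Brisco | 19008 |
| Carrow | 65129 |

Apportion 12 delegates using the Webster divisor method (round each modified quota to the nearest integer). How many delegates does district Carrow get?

Standard divisor 107394/12 ≈ 8949.5; standard quotas: Arden 2.599, Brisco 2.124, Carrow 7.277.
Rounding to the nearest integer gives Arden 3, Brisco 2, Carrow 7 — total 12, matching the house size, so no adjustment is needed.
Carrow receives 7.

7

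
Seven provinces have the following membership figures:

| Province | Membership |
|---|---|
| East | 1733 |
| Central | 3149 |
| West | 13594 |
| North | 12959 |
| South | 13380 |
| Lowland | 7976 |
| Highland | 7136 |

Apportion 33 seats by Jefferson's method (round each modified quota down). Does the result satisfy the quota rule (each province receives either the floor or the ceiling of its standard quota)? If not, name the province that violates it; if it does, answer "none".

Standard quotas: East 0.954, Central 1.734, West 7.486, North 7.136, South 7.368, Lowland 4.392, Highland 3.930.
Jefferson allocation: East 1, Central 1, West 8, North 7, South 8, Lowland 4, Highland 4.
Every allocation lies between the lower and upper quota.

none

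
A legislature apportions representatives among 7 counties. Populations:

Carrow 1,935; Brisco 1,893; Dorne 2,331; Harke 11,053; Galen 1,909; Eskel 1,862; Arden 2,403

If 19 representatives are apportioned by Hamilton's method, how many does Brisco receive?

1

The standard divisor is 23386/19 ≈ 1230.842.
Standard quotas: Carrow 1.5721, Brisco 1.5380, Dorne 1.8938, Harke 8.9800, Galen 1.5510, Eskel 1.5128, Arden 1.9523.
Lower quotas: Carrow 1, Brisco 1, Dorne 1, Harke 8, Galen 1, Eskel 1, Arden 1 (sum 14, leaving 5 seats).
Remainders in descending order: Harke 0.9800, Arden 0.9523, Dorne 0.8938, Carrow 0.5721, Galen 0.5510, Brisco 0.5380, Eskel 0.5128.
The surplus seats go to Harke, Arden, Dorne, Carrow, Galen.
Brisco receives 1.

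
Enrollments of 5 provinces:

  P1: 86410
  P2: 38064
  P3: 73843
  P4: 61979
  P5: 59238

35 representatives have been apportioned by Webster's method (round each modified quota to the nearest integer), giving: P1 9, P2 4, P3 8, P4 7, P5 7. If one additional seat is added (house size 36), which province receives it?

Priority for the next seat is population ÷ (current seats + 0.5).
Priorities: P1 9095.789, P2 8458.667, P3 8687.412, P4 8263.867, P5 7898.400.
Highest priority: P1.

P1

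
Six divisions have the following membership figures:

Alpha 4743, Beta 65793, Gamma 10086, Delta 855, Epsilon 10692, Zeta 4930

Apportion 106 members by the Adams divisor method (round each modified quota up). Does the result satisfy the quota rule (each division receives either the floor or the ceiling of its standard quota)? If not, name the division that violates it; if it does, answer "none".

Beta

Standard quotas: Alpha 5.178, Beta 71.824, Gamma 11.011, Delta 0.933, Epsilon 11.672, Zeta 5.382.
Adams allocation: Alpha 6, Beta 70, Gamma 11, Delta 1, Epsilon 12, Zeta 6.
Beta has quota 71.824 (lower 71, upper 72) but receives 70 — outside the quota interval.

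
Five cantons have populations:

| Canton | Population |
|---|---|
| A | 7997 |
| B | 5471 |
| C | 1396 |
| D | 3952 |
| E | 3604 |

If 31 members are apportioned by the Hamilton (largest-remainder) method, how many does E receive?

5

Standard divisor: 22420 ÷ 31 ≈ 723.226.
Standard quotas: A 11.0574, B 7.5647, C 1.9302, D 5.4644, E 4.9832.
Lower quotas: A 11, B 7, C 1, D 5, E 4 (sum 28, leaving 3 seats).
Remainders in descending order: E 0.9832, C 0.9302, B 0.5647, D 0.4644, A 0.0574.
The surplus seats go to E, C, B.
E receives 5.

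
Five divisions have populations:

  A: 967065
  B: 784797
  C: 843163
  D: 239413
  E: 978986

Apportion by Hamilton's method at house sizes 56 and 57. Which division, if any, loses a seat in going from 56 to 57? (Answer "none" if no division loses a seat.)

At 56 seats: A 14, B 12, C 12, D 4, E 14.
At 57 seats: A 14, B 12, C 13, D 3, E 15.
D drops from 4 to 3.

D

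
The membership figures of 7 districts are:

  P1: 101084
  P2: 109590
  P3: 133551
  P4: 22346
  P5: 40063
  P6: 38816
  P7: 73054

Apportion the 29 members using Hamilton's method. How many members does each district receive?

P1 6, P2 6, P3 8, P4 1, P5 2, P6 2, P7 4

Total 518504; standard divisor 518504/29 ≈ 17879.448.
Standard quotas: P1 5.6536, P2 6.1294, P3 7.4695, P4 1.2498, P5 2.2407, P6 2.1710, P7 4.0859.
Lower quotas: P1 5, P2 6, P3 7, P4 1, P5 2, P6 2, P7 4 (sum 27, leaving 2 seats).
Remainders in descending order: P1 0.6536, P3 0.4695, P4 0.2498, P5 0.2407, P6 0.1710, P2 0.1294, P7 0.0859.
Largest remainders: P1, P3 receive the extra seats.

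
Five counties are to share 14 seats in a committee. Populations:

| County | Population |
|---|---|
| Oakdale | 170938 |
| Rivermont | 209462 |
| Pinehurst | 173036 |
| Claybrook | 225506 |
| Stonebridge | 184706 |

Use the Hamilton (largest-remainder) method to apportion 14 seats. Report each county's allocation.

Oakdale: 2, Rivermont: 3, Pinehurst: 3, Claybrook: 3, Stonebridge: 3

Standard divisor: 963648 ÷ 14 = 68832.
Standard quotas: Oakdale 2.4834, Rivermont 3.0431, Pinehurst 2.5139, Claybrook 3.2762, Stonebridge 2.6834.
Lower quotas: Oakdale 2, Rivermont 3, Pinehurst 2, Claybrook 3, Stonebridge 2 (sum 12, leaving 2 seats).
Remainders in descending order: Stonebridge 0.6834, Pinehurst 0.5139, Oakdale 0.4834, Claybrook 0.2762, Rivermont 0.0431.
The surplus seats go to Stonebridge, Pinehurst.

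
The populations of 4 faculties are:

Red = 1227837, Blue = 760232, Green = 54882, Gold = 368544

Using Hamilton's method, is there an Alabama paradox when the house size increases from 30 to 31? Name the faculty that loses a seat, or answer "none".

Green

At 30 seats: Red 15, Blue 9, Green 1, Gold 5.
At 31 seats: Red 16, Blue 10, Green 0, Gold 5.
Green drops from 1 to 0.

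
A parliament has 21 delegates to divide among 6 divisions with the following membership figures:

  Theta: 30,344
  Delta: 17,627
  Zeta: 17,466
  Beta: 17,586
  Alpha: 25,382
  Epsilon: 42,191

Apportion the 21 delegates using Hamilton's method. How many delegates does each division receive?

Theta=4; Delta=3; Zeta=2; Beta=2; Alpha=4; Epsilon=6

Standard divisor: 150596 ÷ 21 ≈ 7171.238.
Standard quotas: Theta 4.2313, Delta 2.4580, Zeta 2.4356, Beta 2.4523, Alpha 3.5394, Epsilon 5.8834.
Lower quotas: Theta 4, Delta 2, Zeta 2, Beta 2, Alpha 3, Epsilon 5 (sum 18, leaving 3 seats).
Remainders in descending order: Epsilon 0.8834, Alpha 0.5394, Delta 0.4580, Beta 0.4523, Zeta 0.4356, Theta 0.2313.
The surplus seats go to Epsilon, Alpha, Delta.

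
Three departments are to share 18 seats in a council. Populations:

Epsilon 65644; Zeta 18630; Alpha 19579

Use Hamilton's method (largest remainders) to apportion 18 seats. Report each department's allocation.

Total 103853; standard divisor 103853/18 ≈ 5769.611.
Standard quotas: Epsilon 11.3775, Zeta 3.2290, Alpha 3.3935.
Lower quotas: Epsilon 11, Zeta 3, Alpha 3 (sum 17, leaving 1 seat).
Remainders in descending order: Alpha 0.3935, Epsilon 0.3775, Zeta 0.2290.
Largest remainder: Alpha receives the extra seat.

Epsilon 11, Zeta 3, Alpha 4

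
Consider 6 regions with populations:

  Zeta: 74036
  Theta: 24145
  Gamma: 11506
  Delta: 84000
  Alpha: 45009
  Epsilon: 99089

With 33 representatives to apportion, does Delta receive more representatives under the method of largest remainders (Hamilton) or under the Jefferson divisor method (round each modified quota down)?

Hamilton: Zeta 7, Theta 2, Gamma 1, Delta 8, Alpha 5, Epsilon 10.
Jefferson: Zeta 7, Theta 2, Gamma 1, Delta 9, Alpha 4, Epsilon 10.
Delta gets 8 under Hamilton and 9 under Jefferson.

Jefferson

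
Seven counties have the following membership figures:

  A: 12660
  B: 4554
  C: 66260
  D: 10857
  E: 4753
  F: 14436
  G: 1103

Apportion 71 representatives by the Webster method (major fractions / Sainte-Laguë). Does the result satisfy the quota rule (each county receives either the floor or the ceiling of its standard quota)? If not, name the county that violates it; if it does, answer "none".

C

Standard quotas: A 7.842, B 2.821, C 41.043, D 6.725, E 2.944, F 8.942, G 0.683.
Webster allocation: A 8, B 3, C 40, D 7, E 3, F 9, G 1.
C has quota 41.043 (lower 41, upper 42) but receives 40 — outside the quota interval.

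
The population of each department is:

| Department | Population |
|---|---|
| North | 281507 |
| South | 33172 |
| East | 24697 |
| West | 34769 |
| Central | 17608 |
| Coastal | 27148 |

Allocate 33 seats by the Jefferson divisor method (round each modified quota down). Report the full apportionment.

Standard divisor 418901/33 ≈ 12693.97; standard quotas: North 22.176, South 2.613, East 1.946, West 2.739, Central 1.387, Coastal 2.139.
Rounding down gives 22, 2, 1, 2, 1, 2 = 30 seats, so the divisor must be adjusted.
With modified divisor 11700: modified quotas North 24.060, South 2.835, East 2.111, West 2.972, Central 1.505, Coastal 2.320.
Rounding down: North 24, South 2, East 2, West 2, Central 1, Coastal 2 (total 33).

North 24, South 2, East 2, West 2, Central 1, Coastal 2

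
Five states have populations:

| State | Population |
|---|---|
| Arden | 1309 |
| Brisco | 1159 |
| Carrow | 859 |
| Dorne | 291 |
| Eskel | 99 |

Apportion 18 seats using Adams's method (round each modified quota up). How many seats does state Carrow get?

Standard divisor 3717/18 ≈ 206.5; standard quotas: Arden 6.339, Brisco 5.613, Carrow 4.160, Dorne 1.409, Eskel 0.479.
Rounding up gives 7, 6, 5, 2, 1 = 21 seats, so the divisor must be adjusted.
With modified divisor 250: modified quotas Arden 5.236, Brisco 4.636, Carrow 3.436, Dorne 1.164, Eskel 0.396.
Rounding up: Arden 6, Brisco 5, Carrow 4, Dorne 2, Eskel 1 (total 18).
Carrow receives 4.

4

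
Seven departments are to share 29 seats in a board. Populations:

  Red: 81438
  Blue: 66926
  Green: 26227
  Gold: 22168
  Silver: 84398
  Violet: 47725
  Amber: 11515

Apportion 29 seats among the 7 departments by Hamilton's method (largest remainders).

Standard divisor: 340397 ÷ 29 ≈ 11737.828.
Standard quotas: Red 6.9381, Blue 5.7017, Green 2.2344, Gold 1.8886, Silver 7.1903, Violet 4.0659, Amber 0.9810.
Lower quotas: Red 6, Blue 5, Green 2, Gold 1, Silver 7, Violet 4, Amber 0 (sum 25, leaving 4 seats).
Remainders in descending order: Amber 0.9810, Red 0.9381, Gold 0.8886, Blue 0.7017, Green 0.2344, Silver 0.1903, Violet 0.0659.
Largest remainders: Amber, Red, Gold, Blue receive the extra seats.

Red=7; Blue=6; Green=2; Gold=2; Silver=7; Violet=4; Amber=1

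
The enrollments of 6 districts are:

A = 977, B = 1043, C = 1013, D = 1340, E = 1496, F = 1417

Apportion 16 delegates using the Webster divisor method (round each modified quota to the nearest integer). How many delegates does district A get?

Standard divisor 7286/16 ≈ 455.375; standard quotas: A 2.145, B 2.290, C 2.225, D 2.943, E 3.285, F 3.112.
Rounding to the nearest integer gives 2, 2, 2, 3, 3, 3 = 15 seats, so the divisor must be adjusted.
With modified divisor 422: modified quotas A 2.315, B 2.472, C 2.400, D 3.175, E 3.545, F 3.358.
Rounding to the nearest integer: A 2, B 2, C 2, D 3, E 4, F 3 (total 16).
A receives 2.

2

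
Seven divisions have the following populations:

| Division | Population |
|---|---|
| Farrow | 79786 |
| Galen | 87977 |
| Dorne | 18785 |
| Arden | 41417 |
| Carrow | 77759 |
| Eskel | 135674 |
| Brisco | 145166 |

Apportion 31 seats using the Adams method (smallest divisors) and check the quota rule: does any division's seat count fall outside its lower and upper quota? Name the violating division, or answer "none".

Standard quotas: Farrow 4.217, Galen 4.650, Dorne 0.993, Arden 2.189, Carrow 4.110, Eskel 7.170, Brisco 7.672.
Adams allocation: Farrow 4, Galen 5, Dorne 1, Arden 2, Carrow 4, Eskel 7, Brisco 8.
Every allocation lies between the lower and upper quota.

none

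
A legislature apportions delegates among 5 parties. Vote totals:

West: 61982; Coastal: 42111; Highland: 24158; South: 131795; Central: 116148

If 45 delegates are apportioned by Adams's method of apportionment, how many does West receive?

Standard divisor 376194/45 ≈ 8359.867; standard quotas: West 7.414, Coastal 5.037, Highland 2.890, South 15.765, Central 13.894.
Rounding up gives 8, 6, 3, 16, 14 = 47 seats, so the divisor must be adjusted.
With modified divisor 8800: modified quotas West 7.043, Coastal 4.785, Highland 2.745, South 14.977, Central 13.199.
Rounding up: West 8, Coastal 5, Highland 3, South 15, Central 14 (total 45).
West receives 8.

8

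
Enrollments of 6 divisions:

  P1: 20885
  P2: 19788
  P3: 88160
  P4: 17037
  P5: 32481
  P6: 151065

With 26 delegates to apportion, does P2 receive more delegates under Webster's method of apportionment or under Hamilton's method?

Webster: P1 2, P2 2, P3 7, P4 1, P5 2, P6 12.
Hamilton: P1 2, P2 1, P3 7, P4 1, P5 3, P6 12.
P2 gets 2 under Webster and 1 under Hamilton.

Webster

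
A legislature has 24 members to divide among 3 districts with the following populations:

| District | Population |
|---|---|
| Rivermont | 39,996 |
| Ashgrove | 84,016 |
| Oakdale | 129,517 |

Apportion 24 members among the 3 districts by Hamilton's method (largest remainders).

Rivermont 4; Ashgrove 8; Oakdale 12

Standard divisor: 253529 ÷ 24 ≈ 10563.708.
Standard quotas: Rivermont 3.7862, Ashgrove 7.9533, Oakdale 12.2606.
Lower quotas: Rivermont 3, Ashgrove 7, Oakdale 12 (sum 22, leaving 2 seats).
Remainders in descending order: Ashgrove 0.9533, Rivermont 0.7862, Oakdale 0.2606.
Largest remainders: Ashgrove, Rivermont receive the extra seats.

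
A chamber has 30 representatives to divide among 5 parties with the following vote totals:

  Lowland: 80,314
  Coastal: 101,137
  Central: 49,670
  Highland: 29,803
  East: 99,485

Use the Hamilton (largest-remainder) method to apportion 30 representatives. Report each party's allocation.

Lowland 7, Coastal 8, Central 4, Highland 3, East 8

The standard divisor is 360409/30 ≈ 12013.633.
Standard quotas: Lowland 6.6852, Coastal 8.4185, Central 4.1345, Highland 2.4808, East 8.2810.
Lower quotas: Lowland 6, Coastal 8, Central 4, Highland 2, East 8 (sum 28, leaving 2 seats).
Remainders in descending order: Lowland 0.6852, Highland 0.4808, Coastal 0.4185, East 0.2810, Central 0.1345.
Largest remainders: Lowland, Highland receive the extra seats.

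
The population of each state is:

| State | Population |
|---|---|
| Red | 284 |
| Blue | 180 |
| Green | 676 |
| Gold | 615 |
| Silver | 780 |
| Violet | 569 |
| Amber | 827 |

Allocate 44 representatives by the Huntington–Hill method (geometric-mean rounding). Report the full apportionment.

Red 3, Blue 2, Green 8, Gold 7, Silver 9, Violet 6, Amber 9

With divisor 89: modified quotas Red 3.191, Blue 2.022, Green 7.596, Gold 6.910, Silver 8.764, Violet 6.393, Amber 9.292.
Geometric-mean thresholds: Red √(3·4)=3.464, Blue √(2·3)=2.449, Green √(7·8)=7.483, Gold √(6·7)=6.481, Silver √(8·9)=8.485, Violet √(6·7)=6.481, Amber √(9·10)=9.487.
Each quota rounded against its threshold gives Red 3, Blue 2, Green 8, Gold 7, Silver 9, Violet 6, Amber 9 (total 44).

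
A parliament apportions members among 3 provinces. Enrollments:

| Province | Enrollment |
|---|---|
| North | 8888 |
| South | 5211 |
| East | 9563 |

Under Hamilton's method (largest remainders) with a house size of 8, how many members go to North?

The standard divisor is 23662/8 ≈ 2957.75.
Standard quotas: North 3.0050, South 1.7618, East 3.2332.
Lower quotas: North 3, South 1, East 3 (sum 7, leaving 1 seat).
Remainders in descending order: South 0.7618, East 0.2332, North 0.0050.
Largest remainder: South receives the extra seat.
North receives 3.

3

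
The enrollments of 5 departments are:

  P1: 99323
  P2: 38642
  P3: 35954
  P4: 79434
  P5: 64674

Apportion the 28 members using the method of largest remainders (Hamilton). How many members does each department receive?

P1 9, P2 3, P3 3, P4 7, P5 6

The standard divisor is 318027/28 ≈ 11358.107.
Standard quotas: P1 8.7447, P2 3.4022, P3 3.1655, P4 6.9936, P5 5.6941.
Lower quotas: P1 8, P2 3, P3 3, P4 6, P5 5 (sum 25, leaving 3 seats).
Remainders in descending order: P4 0.9936, P1 0.7447, P5 0.6941, P2 0.4022, P3 0.1655.
Largest remainders: P4, P1, P5 receive the extra seats.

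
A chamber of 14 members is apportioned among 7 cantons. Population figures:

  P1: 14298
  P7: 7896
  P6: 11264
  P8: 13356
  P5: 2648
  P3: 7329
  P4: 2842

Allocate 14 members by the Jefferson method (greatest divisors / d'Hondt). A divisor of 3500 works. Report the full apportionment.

P1 4, P7 2, P6 3, P8 3, P5 0, P3 2, P4 0

With modified divisor 3500: modified quotas P1 4.085, P7 2.256, P6 3.218, P8 3.816, P5 0.757, P3 2.094, P4 0.812.
Rounding down: P1 4, P7 2, P6 3, P8 3, P5 0, P3 2, P4 0 (total 14).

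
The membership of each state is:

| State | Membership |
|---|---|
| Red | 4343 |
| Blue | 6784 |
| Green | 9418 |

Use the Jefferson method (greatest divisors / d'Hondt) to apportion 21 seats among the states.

Standard divisor 20545/21 ≈ 978.333; standard quotas: Red 4.439, Blue 6.934, Green 9.627.
Rounding down gives 4, 6, 9 = 19 seats, so the divisor must be adjusted.
With modified divisor 900: modified quotas Red 4.826, Blue 7.538, Green 10.464.
Rounding down: Red 4, Blue 7, Green 10 (total 21).

Red=4, Blue=7, Green=10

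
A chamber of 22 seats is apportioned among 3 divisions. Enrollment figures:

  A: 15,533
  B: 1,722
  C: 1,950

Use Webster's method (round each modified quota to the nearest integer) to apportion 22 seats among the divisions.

A: 18; B: 2; C: 2

Standard divisor 19205/22 ≈ 872.955; standard quotas: A 17.794, B 1.973, C 2.234.
Rounding to the nearest integer gives A 18, B 2, C 2 — total 22, matching the house size, so no adjustment is needed.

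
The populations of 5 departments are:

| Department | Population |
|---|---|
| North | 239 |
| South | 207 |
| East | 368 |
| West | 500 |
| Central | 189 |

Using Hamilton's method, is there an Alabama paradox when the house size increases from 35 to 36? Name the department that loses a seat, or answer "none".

At 35 seats: North 5, South 5, East 9, West 12, Central 4.
At 36 seats: North 6, South 5, East 9, West 12, Central 4.
No department's allocation decreased.

none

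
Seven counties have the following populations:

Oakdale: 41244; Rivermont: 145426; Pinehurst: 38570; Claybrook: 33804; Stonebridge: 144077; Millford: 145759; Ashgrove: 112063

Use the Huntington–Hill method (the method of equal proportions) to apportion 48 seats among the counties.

With divisor 13833: modified quotas Oakdale 2.982, Rivermont 10.513, Pinehurst 2.788, Claybrook 2.444, Stonebridge 10.415, Millford 10.537, Ashgrove 8.101.
Geometric-mean thresholds: Oakdale √(2·3)=2.449, Rivermont √(10·11)=10.488, Pinehurst √(2·3)=2.449, Claybrook √(2·3)=2.449, Stonebridge √(10·11)=10.488, Millford √(10·11)=10.488, Ashgrove √(8·9)=8.485.
Each quota rounded against its threshold gives Oakdale 3, Rivermont 11, Pinehurst 3, Claybrook 2, Stonebridge 10, Millford 11, Ashgrove 8 (total 48).

Oakdale=3; Rivermont=11; Pinehurst=3; Claybrook=2; Stonebridge=10; Millford=11; Ashgrove=8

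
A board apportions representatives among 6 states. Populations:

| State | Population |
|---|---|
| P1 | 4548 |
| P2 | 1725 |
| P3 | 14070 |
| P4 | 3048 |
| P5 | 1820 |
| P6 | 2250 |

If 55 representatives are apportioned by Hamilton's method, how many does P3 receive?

28

Standard divisor: 27461 ÷ 55 ≈ 499.291.
Standard quotas: P1 9.1089, P2 3.4549, P3 28.1800, P4 6.1047, P5 3.6452, P6 4.5064.
Lower quotas: P1 9, P2 3, P3 28, P4 6, P5 3, P6 4 (sum 53, leaving 2 seats).
Remainders in descending order: P5 0.6452, P6 0.5064, P2 0.4549, P3 0.1800, P1 0.1089, P4 0.1047.
Largest remainders: P5, P6 receive the extra seats.
P3 receives 28.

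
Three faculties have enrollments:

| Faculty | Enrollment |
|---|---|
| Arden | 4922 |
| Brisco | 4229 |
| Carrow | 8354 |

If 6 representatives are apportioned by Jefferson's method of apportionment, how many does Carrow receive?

3

Standard divisor 17505/6 ≈ 2917.5; standard quotas: Arden 1.687, Brisco 1.450, Carrow 2.863.
Rounding down gives 1, 1, 2 = 4 seats, so the divisor must be adjusted.
With modified divisor 2300: modified quotas Arden 2.140, Brisco 1.839, Carrow 3.632.
Rounding down: Arden 2, Brisco 1, Carrow 3 (total 6).
Carrow receives 3.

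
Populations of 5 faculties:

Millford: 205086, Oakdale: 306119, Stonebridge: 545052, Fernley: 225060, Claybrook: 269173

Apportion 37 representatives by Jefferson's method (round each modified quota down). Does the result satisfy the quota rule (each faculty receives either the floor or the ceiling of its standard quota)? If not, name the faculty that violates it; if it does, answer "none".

Standard quotas: Millford 4.894, Oakdale 7.305, Stonebridge 13.007, Fernley 5.371, Claybrook 6.423.
Jefferson allocation: Millford 5, Oakdale 7, Stonebridge 14, Fernley 5, Claybrook 6.
Every allocation lies between the lower and upper quota.

none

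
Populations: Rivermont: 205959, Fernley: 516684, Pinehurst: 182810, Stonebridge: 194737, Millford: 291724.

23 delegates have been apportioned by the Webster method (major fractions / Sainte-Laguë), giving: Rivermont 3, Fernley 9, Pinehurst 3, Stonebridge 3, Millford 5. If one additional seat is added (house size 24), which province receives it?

Priority for the next seat is population ÷ (current seats + 0.5).
Priorities: Rivermont 58845.429, Fernley 54387.789, Pinehurst 52231.429, Stonebridge 55639.143, Millford 53040.727.
Highest priority: Rivermont.

Rivermont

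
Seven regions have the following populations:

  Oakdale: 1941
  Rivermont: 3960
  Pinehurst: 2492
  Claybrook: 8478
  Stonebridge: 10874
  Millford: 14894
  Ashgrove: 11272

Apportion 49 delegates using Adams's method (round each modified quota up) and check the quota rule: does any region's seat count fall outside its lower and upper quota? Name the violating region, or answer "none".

Standard quotas: Oakdale 1.764, Rivermont 3.599, Pinehurst 2.265, Claybrook 7.706, Stonebridge 9.883, Millford 13.537, Ashgrove 10.245.
Adams allocation: Oakdale 2, Rivermont 4, Pinehurst 3, Claybrook 8, Stonebridge 9, Millford 13, Ashgrove 10.
Every allocation lies between the lower and upper quota.

none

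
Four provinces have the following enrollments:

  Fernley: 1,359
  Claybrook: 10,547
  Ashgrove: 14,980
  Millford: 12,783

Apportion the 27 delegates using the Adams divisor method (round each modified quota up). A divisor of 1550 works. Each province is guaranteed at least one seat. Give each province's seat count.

With modified divisor 1550: modified quotas Fernley 0.877, Claybrook 6.805, Ashgrove 9.665, Millford 8.247.
Rounding up: Fernley 1, Claybrook 7, Ashgrove 10, Millford 9 (total 27).

Fernley: 1, Claybrook: 7, Ashgrove: 10, Millford: 9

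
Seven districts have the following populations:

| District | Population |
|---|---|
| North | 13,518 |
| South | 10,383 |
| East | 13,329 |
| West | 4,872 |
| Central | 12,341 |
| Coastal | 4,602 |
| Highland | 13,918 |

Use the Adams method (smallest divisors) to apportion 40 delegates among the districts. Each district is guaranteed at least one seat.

North 7, South 6, East 7, West 3, Central 7, Coastal 3, Highland 7

Standard divisor 72963/40 ≈ 1824.075; standard quotas: North 7.411, South 5.692, East 7.307, West 2.671, Central 6.766, Coastal 2.523, Highland 7.630.
Rounding up gives 8, 6, 8, 3, 7, 3, 8 = 43 seats, so the divisor must be adjusted.
With modified divisor 2000: modified quotas North 6.759, South 5.191, East 6.665, West 2.436, Central 6.170, Coastal 2.301, Highland 6.959.
Rounding up: North 7, South 6, East 7, West 3, Central 7, Coastal 3, Highland 7 (total 40).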